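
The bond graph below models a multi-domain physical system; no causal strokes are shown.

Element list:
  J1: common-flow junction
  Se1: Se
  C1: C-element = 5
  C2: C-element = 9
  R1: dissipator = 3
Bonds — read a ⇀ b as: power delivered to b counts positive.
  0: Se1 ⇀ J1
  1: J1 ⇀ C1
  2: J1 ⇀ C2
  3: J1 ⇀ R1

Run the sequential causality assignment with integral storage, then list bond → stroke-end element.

#0 |J1
#1 |J1
#2 |J1
#3 |R1

#0 |J1  (Se1 fixes effort; stroke away)
#1 |J1  (C1: C, integral causality)
#2 |J1  (C2 outputs effort q/C2)
#3 |R1  (J1 needs exactly one f-in)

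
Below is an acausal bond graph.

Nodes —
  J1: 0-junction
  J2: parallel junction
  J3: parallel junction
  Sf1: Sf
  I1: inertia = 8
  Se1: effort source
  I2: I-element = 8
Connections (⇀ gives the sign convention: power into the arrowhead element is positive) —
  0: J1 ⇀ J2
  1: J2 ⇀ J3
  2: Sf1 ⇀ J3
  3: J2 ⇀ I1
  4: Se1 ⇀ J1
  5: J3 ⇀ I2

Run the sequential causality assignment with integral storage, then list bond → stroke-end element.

#0 stroke at J2
#1 stroke at J3
#2 stroke at Sf1
#3 stroke at I1
#4 stroke at J1
#5 stroke at I2

bond 2 →Sf1  (Sf1 fixes flow; stroke at Sf1)
bond 4 →J1  (Se1 fixes effort; stroke away)
bond 0 →J2  (common-e at J1 fixed by 4)
bond 1 →J3  (common-e at J2 fixed by 0)
bond 3 →I1  (J2 effort already set via bond 0)
bond 5 →I2  (J3: bond 1 brought effort, rest push out)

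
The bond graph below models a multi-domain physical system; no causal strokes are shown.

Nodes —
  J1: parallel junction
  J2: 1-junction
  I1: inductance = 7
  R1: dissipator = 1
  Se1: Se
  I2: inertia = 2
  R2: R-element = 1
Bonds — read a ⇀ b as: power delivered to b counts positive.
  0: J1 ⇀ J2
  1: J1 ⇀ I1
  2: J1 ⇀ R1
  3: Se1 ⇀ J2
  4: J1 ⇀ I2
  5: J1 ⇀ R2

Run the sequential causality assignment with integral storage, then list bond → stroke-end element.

#3 →J2  (source Se1 imposes e)
#0 →J1  (only one flow-in slot at J2)
#1 →I1  (J1 effort already set via bond 0)
#2 →R1  (J1 effort already set via bond 0)
#4 →I2  (common-e at J1 fixed by 0)
#5 →R2  (J1 effort already set via bond 0)

#0 |J1
#1 |I1
#2 |R1
#3 |J2
#4 |I2
#5 |R2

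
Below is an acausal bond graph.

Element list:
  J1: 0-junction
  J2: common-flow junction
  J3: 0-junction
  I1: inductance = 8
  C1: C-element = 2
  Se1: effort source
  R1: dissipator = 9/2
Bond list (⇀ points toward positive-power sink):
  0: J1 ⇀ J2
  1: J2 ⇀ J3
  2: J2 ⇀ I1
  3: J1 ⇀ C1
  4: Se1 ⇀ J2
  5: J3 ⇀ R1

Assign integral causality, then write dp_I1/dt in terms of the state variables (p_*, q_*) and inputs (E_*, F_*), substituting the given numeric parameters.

dp_I1/dt = E_Se1 - 9*p_I1/16 + q_C1/2

b4 stroke→J2  (source Se1 imposes e)
b2 stroke→I1  (prefer integral on I1)
b0 stroke→J2  (J2: bond 2 brought flow, rest push out)
b1 stroke→J2  (J2 flow already set via bond 2)
b5 stroke→J3  (J3 needs exactly one e-in)
b3 stroke→J1  (J1: last free bond brings effort in)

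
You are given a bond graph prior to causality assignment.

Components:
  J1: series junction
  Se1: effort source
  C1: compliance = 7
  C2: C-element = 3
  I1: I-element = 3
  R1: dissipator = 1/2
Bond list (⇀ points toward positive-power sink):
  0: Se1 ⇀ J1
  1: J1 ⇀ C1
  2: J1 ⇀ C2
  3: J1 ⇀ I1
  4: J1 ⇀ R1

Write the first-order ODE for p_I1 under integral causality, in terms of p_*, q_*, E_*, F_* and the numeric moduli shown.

b0 |J1  (source Se1 imposes e)
b1 |J1  (prefer integral on C1)
b2 |J1  (C2: C, integral causality)
b3 |I1  (I1: I, integral causality)
b4 |J1  (J1 flow already set via bond 3)

dp_I1/dt = E_Se1 - p_I1/6 - q_C1/7 - q_C2/3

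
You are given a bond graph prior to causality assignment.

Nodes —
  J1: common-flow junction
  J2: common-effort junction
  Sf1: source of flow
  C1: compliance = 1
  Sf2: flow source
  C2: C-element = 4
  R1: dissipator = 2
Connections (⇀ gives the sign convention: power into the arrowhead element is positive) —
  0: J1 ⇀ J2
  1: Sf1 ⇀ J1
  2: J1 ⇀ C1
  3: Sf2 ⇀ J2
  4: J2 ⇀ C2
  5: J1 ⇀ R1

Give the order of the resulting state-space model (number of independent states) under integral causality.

2  (C1, C2 all integral)

b1 stroke at Sf1  (Sf1: flow source, stroke at near end)
b3 stroke at Sf2  (Sf2 fixes flow; stroke at Sf2)
b0 stroke at J1  (1-jn J1 has f-setter on 1)
b2 stroke at J1  (common-f at J1 fixed by 1)
b5 stroke at J1  (J1: bond 1 brought flow, rest push out)
b4 stroke at J2  (closing 0-jn rule on J2)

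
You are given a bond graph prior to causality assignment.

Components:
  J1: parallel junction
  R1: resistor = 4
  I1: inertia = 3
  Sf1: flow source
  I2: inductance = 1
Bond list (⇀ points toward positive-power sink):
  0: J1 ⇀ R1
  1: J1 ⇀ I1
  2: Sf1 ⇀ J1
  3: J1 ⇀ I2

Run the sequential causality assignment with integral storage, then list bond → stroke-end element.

bond 2 stroke at Sf1  (Sf1 (Sf) sets flow on bond)
bond 1 stroke at I1  (prefer integral on I1)
bond 3 stroke at I2  (I2 integral (f out))
bond 0 stroke at J1  (J1: last free bond brings effort in)

β0 →J1
β1 →I1
β2 →Sf1
β3 →I2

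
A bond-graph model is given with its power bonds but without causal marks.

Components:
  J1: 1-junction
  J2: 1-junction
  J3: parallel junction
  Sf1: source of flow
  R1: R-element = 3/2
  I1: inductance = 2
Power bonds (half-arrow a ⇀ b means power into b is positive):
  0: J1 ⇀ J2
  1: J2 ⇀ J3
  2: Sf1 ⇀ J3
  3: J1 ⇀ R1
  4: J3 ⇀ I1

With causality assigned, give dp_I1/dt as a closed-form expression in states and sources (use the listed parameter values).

dp_I1/dt = 3*F_Sf1/2 - 3*p_I1/4

β2 →Sf1  (Sf1 fixes flow; stroke at Sf1)
β4 →I1  (I1 integral (f out))
β1 →J3  (J3: last free bond brings effort in)
β0 →J2  (J2: bond 1 brought flow, rest push out)
β3 →J1  (J1: bond 0 brought flow, rest push out)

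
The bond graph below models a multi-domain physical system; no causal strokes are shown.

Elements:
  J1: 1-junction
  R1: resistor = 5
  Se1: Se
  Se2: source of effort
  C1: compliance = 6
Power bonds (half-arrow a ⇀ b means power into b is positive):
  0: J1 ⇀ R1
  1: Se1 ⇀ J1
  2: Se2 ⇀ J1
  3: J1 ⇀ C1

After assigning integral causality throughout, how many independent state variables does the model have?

bond 1 |J1  (Se1 fixes effort; stroke away)
bond 2 |J1  (Se2 fixes effort; stroke away)
bond 3 |J1  (prefer integral on C1)
bond 0 |R1  (J1: last free bond brings flow in)

1  (C1 all integral)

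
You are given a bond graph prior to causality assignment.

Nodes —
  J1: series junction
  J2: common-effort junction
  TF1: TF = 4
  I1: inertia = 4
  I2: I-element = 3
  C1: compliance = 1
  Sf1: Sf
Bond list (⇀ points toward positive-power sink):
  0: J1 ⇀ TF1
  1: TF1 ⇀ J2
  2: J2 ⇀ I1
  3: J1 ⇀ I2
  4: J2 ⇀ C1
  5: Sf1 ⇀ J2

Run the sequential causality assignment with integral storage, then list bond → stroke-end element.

#5 →Sf1  (Sf1 (Sf) sets flow on bond)
#2 →I1  (I1 integral (f out))
#3 →I2  (I2 integral (f out))
#0 →J1  (J1 flow already set via bond 3)
#1 →TF1  (TF TF1: opposite of bond 0)
#4 →J2  (closing 0-jn rule on J2)

b0 |J1
b1 |TF1
b2 |I1
b3 |I2
b4 |J2
b5 |Sf1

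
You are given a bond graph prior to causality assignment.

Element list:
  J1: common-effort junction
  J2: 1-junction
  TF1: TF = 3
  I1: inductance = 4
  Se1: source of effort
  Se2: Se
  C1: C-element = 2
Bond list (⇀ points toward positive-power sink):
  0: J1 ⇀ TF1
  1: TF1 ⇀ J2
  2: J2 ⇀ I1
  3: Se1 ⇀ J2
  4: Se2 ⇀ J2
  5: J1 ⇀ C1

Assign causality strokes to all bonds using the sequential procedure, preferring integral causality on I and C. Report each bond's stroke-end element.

#3 |J2  (Se1 (Se) sets effort on bond)
#4 |J2  (Se2: effort source, stroke at far end)
#2 |I1  (I1 integral (f out))
#1 |J2  (J2 flow already set via bond 2)
#0 |TF1  (TF1: transformer flips bond 1)
#5 |J1  (closing 0-jn rule on J1)

β0 stroke→TF1
β1 stroke→J2
β2 stroke→I1
β3 stroke→J2
β4 stroke→J2
β5 stroke→J1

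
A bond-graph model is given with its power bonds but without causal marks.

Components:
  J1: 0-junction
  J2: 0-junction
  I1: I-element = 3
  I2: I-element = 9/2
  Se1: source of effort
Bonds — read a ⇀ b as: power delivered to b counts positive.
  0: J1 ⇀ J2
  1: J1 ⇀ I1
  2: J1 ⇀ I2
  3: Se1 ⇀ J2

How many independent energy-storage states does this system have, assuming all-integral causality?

b3 stroke→J2  (Se1 fixes effort; stroke away)
b0 stroke→J1  (0-jn J2 has e-setter on 3)
b1 stroke→I1  (J1: bond 0 brought effort, rest push out)
b2 stroke→I2  (0-jn J1 has e-setter on 0)

2  (I1, I2 all integral)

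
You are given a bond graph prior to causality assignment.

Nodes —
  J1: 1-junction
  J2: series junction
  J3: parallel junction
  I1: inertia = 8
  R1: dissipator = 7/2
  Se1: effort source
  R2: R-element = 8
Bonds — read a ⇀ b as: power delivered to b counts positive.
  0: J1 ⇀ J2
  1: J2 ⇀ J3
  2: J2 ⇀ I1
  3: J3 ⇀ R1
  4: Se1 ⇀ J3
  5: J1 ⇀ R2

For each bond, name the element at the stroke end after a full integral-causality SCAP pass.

bond 4 →J3  (Se1 (Se) sets effort on bond)
bond 1 →J2  (common-e at J3 fixed by 4)
bond 3 →R1  (0-jn J3 has e-setter on 4)
bond 2 →I1  (I1 integral (f out))
bond 0 →J2  (common-f at J2 fixed by 2)
bond 5 →J1  (1-jn J1 has f-setter on 0)

b0 stroke at J2
b1 stroke at J2
b2 stroke at I1
b3 stroke at R1
b4 stroke at J3
b5 stroke at J1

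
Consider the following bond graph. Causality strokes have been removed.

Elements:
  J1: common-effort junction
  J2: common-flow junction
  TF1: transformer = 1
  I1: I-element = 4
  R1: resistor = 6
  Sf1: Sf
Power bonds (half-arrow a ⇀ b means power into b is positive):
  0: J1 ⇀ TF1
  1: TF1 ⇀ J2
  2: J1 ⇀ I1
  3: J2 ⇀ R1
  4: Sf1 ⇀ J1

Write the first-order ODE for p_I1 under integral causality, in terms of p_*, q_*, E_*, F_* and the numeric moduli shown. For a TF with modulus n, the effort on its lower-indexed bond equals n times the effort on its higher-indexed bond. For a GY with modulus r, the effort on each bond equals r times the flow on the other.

dp_I1/dt = 6*F_Sf1 - 3*p_I1/2

#4 stroke at Sf1  (Sf1 fixes flow; stroke at Sf1)
#2 stroke at I1  (I1: I, integral causality)
#0 stroke at J1  (J1: last free bond brings effort in)
#1 stroke at TF1  (TF1: transformer flips bond 0)
#3 stroke at J2  (J2: bond 1 brought flow, rest push out)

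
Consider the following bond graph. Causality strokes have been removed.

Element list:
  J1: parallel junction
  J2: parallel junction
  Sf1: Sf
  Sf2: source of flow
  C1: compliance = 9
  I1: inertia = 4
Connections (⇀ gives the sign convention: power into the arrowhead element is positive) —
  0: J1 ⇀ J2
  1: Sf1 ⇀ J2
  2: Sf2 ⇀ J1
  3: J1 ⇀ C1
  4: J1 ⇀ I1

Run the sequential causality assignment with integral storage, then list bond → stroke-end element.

β1 |Sf1  (Sf1: flow source, stroke at near end)
β2 |Sf2  (Sf2 fixes flow; stroke at Sf2)
β0 |J2  (closing 0-jn rule on J2)
β3 |J1  (prefer integral on C1)
β4 |I1  (0-jn J1 has e-setter on 3)

b0 |J2
b1 |Sf1
b2 |Sf2
b3 |J1
b4 |I1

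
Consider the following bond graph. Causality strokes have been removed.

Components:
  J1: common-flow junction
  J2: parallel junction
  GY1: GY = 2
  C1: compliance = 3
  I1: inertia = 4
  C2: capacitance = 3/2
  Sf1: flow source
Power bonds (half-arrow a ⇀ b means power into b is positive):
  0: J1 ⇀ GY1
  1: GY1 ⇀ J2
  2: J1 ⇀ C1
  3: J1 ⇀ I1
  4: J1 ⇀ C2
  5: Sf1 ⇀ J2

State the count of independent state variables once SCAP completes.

3  (C1, C2, I1 all integral)

b5 stroke→Sf1  (Sf1: flow source, stroke at near end)
b1 stroke→J2  (only one effort-in slot at J2)
b0 stroke→J1  (through GY1, causality inverts; strokes same side of GY1)
b2 stroke→J1  (C1 outputs effort q/C1)
b3 stroke→I1  (prefer integral on I1)
b4 stroke→J1  (J1: bond 3 brought flow, rest push out)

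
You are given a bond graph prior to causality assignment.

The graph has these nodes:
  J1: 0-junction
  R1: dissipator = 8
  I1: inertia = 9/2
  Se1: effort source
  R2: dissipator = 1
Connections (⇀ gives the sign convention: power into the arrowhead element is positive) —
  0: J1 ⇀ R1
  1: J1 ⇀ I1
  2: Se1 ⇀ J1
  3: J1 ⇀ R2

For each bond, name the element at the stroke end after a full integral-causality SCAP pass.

b0 stroke→R1
b1 stroke→I1
b2 stroke→J1
b3 stroke→R2

β2 |J1  (Se1: effort source, stroke at far end)
β0 |R1  (0-jn J1 has e-setter on 2)
β1 |I1  (J1: bond 2 brought effort, rest push out)
β3 |R2  (J1: bond 2 brought effort, rest push out)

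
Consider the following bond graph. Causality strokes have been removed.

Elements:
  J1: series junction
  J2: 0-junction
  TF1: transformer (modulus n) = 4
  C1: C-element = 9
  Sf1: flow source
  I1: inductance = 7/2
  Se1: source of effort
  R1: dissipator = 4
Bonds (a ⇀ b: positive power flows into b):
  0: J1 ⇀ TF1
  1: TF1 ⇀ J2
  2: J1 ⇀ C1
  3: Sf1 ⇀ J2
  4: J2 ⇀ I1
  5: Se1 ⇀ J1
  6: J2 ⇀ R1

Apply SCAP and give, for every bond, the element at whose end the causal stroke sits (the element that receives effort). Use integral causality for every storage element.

#0 →TF1
#1 →J2
#2 →J1
#3 →Sf1
#4 →I1
#5 →J1
#6 →R1

#3 →Sf1  (Sf1: flow source, stroke at near end)
#5 →J1  (source Se1 imposes e)
#2 →J1  (C1 integral (e out))
#0 →TF1  (only one flow-in slot at J1)
#1 →J2  (through TF1, causality passes straight; one stroke at TF1)
#4 →I1  (J2 effort already set via bond 1)
#6 →R1  (common-e at J2 fixed by 1)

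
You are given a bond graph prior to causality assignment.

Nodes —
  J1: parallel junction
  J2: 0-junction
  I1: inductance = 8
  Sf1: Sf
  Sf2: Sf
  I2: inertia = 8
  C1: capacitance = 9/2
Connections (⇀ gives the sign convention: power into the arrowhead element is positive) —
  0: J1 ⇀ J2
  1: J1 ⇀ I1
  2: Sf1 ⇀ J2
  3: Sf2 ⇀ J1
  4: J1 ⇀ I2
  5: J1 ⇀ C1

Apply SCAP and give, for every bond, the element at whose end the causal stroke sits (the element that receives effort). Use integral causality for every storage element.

β0 |J2
β1 |I1
β2 |Sf1
β3 |Sf2
β4 |I2
β5 |J1

#2 →Sf1  (source Sf1 imposes f)
#3 →Sf2  (Sf2 fixes flow; stroke at Sf2)
#0 →J2  (closing 0-jn rule on J2)
#1 →I1  (I1 outputs flow p/I1)
#4 →I2  (I2: I, integral causality)
#5 →J1  (only one effort-in slot at J1)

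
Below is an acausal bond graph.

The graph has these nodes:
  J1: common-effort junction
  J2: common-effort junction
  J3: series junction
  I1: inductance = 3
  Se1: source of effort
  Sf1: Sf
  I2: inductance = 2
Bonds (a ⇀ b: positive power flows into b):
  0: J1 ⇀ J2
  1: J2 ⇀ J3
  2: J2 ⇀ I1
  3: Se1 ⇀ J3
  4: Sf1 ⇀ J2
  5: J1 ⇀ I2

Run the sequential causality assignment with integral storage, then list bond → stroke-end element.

β3 |J3  (Se1 (Se) sets effort on bond)
β4 |Sf1  (source Sf1 imposes f)
β1 |J2  (only one flow-in slot at J3)
β0 |J1  (J2: bond 1 brought effort, rest push out)
β2 |I1  (J2: bond 1 brought effort, rest push out)
β5 |I2  (common-e at J1 fixed by 0)

#0 |J1
#1 |J2
#2 |I1
#3 |J3
#4 |Sf1
#5 |I2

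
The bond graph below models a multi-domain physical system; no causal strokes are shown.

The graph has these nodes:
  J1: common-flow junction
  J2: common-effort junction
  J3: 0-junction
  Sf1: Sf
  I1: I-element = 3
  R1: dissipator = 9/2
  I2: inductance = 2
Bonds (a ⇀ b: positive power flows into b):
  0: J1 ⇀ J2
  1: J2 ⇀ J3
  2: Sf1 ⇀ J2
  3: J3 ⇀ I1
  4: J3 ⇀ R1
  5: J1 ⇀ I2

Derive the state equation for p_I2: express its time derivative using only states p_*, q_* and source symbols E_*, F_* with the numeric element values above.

β2 |Sf1  (Sf1 (Sf) sets flow on bond)
β3 |I1  (prefer integral on I1)
β5 |I2  (I2 outputs flow p/I2)
β0 |J1  (J1: bond 5 brought flow, rest push out)
β1 |J2  (J2 needs exactly one e-in)
β4 |J3  (only one effort-in slot at J3)

dp_I2/dt = -9*F_Sf1/2 + 3*p_I1/2 - 9*p_I2/4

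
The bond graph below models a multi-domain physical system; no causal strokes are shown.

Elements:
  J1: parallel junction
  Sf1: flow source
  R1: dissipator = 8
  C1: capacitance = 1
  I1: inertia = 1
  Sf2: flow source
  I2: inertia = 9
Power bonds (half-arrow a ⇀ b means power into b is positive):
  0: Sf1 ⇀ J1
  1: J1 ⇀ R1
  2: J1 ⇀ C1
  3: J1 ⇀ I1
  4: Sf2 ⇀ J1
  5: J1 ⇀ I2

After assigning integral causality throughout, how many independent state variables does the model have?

b0 stroke→Sf1  (Sf1 fixes flow; stroke at Sf1)
b4 stroke→Sf2  (Sf2 fixes flow; stroke at Sf2)
b2 stroke→J1  (prefer integral on C1)
b1 stroke→R1  (common-e at J1 fixed by 2)
b3 stroke→I1  (0-jn J1 has e-setter on 2)
b5 stroke→I2  (J1 effort already set via bond 2)

3  (C1, I1, I2 all integral)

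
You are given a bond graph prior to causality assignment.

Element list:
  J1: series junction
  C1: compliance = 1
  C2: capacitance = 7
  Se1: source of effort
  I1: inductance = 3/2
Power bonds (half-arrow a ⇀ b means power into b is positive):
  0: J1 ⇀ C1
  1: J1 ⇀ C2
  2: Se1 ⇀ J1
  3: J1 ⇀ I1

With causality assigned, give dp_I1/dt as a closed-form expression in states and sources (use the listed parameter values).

β2 stroke→J1  (Se1 (Se) sets effort on bond)
β0 stroke→J1  (C1: C, integral causality)
β1 stroke→J1  (C2: C, integral causality)
β3 stroke→I1  (J1: last free bond brings flow in)

dp_I1/dt = E_Se1 - q_C1 - q_C2/7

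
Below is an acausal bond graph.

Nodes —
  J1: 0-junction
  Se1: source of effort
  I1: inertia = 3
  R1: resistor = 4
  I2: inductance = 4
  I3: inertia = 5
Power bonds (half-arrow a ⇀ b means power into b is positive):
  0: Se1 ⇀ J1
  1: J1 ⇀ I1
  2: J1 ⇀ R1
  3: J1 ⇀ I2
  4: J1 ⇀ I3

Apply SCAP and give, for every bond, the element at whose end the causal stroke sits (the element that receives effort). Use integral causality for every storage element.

bond 0 stroke→J1
bond 1 stroke→I1
bond 2 stroke→R1
bond 3 stroke→I2
bond 4 stroke→I3

b0 |J1  (Se1 (Se) sets effort on bond)
b1 |I1  (J1: bond 0 brought effort, rest push out)
b2 |R1  (common-e at J1 fixed by 0)
b3 |I2  (J1 effort already set via bond 0)
b4 |I3  (J1 effort already set via bond 0)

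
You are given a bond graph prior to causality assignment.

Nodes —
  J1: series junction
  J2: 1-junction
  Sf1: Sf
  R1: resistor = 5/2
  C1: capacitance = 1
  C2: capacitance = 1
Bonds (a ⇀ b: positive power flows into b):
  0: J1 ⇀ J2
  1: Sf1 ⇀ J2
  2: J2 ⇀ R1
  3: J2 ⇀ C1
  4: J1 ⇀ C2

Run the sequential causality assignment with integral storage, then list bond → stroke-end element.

β0 →J2
β1 →Sf1
β2 →J2
β3 →J2
β4 →J1

β1 →Sf1  (Sf1: flow source, stroke at near end)
β0 →J2  (common-f at J2 fixed by 1)
β2 →J2  (1-jn J2 has f-setter on 1)
β3 →J2  (common-f at J2 fixed by 1)
β4 →J1  (common-f at J1 fixed by 0)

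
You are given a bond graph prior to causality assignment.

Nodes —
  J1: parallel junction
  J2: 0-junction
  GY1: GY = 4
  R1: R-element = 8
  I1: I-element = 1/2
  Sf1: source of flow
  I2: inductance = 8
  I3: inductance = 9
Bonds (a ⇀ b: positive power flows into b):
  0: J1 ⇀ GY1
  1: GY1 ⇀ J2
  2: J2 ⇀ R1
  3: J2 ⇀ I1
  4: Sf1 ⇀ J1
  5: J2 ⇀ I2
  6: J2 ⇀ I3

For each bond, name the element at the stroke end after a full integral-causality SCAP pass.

β0 stroke→J1
β1 stroke→J2
β2 stroke→R1
β3 stroke→I1
β4 stroke→Sf1
β5 stroke→I2
β6 stroke→I3

β4 stroke at Sf1  (Sf1: flow source, stroke at near end)
β0 stroke at J1  (J1: last free bond brings effort in)
β1 stroke at J2  (GY1: gyrator matches bond 0)
β2 stroke at R1  (J2 effort already set via bond 1)
β3 stroke at I1  (0-jn J2 has e-setter on 1)
β5 stroke at I2  (J2 effort already set via bond 1)
β6 stroke at I3  (J2 effort already set via bond 1)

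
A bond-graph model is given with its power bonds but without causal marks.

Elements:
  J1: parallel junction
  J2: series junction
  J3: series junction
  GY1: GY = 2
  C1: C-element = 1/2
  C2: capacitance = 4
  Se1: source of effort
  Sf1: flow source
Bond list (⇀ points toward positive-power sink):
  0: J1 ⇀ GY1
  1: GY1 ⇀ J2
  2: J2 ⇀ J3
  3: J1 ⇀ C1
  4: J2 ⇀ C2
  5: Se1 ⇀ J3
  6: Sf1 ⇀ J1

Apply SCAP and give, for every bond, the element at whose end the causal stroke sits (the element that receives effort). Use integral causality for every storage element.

#5 stroke→J3  (source Se1 imposes e)
#6 stroke→Sf1  (Sf1 fixes flow; stroke at Sf1)
#2 stroke→J2  (J3: last free bond brings flow in)
#3 stroke→J1  (prefer integral on C1)
#0 stroke→GY1  (J1: bond 3 brought effort, rest push out)
#1 stroke→GY1  (GY1: gyrator matches bond 0)
#4 stroke→J2  (J2 flow already set via bond 1)

#0 →GY1
#1 →GY1
#2 →J2
#3 →J1
#4 →J2
#5 →J3
#6 →Sf1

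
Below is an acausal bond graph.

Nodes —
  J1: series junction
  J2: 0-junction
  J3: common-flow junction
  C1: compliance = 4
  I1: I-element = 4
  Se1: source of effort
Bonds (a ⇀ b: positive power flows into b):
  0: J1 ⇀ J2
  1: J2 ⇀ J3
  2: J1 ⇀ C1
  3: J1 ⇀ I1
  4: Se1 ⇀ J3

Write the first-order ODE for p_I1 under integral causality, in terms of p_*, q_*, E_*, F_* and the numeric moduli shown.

b4 |J3  (source Se1 imposes e)
b1 |J2  (closing 1-jn rule on J3)
b0 |J1  (0-jn J2 has e-setter on 1)
b2 |J1  (C1: C, integral causality)
b3 |I1  (J1 needs exactly one f-in)

dp_I1/dt = E_Se1 - q_C1/4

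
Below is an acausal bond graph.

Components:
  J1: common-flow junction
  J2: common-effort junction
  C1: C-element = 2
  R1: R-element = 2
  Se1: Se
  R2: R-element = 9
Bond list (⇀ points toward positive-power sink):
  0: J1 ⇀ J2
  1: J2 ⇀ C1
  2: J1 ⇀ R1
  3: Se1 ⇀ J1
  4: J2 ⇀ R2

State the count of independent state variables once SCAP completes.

1  (C1 all integral)

#3 |J1  (source Se1 imposes e)
#1 |J2  (C1 outputs effort q/C1)
#0 |J1  (J2 effort already set via bond 1)
#4 |R2  (J2 effort already set via bond 1)
#2 |R1  (J1: last free bond brings flow in)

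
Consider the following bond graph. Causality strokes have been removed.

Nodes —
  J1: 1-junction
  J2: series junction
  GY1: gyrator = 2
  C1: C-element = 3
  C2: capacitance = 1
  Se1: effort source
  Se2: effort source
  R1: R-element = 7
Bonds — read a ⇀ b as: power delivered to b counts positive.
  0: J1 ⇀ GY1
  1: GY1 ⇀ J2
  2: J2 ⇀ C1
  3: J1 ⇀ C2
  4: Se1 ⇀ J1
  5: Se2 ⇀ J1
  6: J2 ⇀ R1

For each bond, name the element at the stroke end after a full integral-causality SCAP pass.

bond 0 stroke at GY1
bond 1 stroke at GY1
bond 2 stroke at J2
bond 3 stroke at J1
bond 4 stroke at J1
bond 5 stroke at J1
bond 6 stroke at J2

β4 →J1  (Se1 fixes effort; stroke away)
β5 →J1  (Se2 fixes effort; stroke away)
β2 →J2  (prefer integral on C1)
β3 →J1  (prefer integral on C2)
β0 →GY1  (J1 needs exactly one f-in)
β1 →GY1  (through GY1, causality inverts; strokes same side of GY1)
β6 →J2  (J2: bond 1 brought flow, rest push out)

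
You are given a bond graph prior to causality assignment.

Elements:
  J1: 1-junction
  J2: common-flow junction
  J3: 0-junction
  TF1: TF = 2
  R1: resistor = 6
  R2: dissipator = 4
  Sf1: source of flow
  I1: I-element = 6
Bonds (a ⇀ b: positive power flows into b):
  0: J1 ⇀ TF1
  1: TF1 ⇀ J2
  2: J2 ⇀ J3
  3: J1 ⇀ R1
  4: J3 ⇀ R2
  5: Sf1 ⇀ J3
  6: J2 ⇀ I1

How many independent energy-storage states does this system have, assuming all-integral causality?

#5 stroke at Sf1  (Sf1 fixes flow; stroke at Sf1)
#6 stroke at I1  (I1: I, integral causality)
#1 stroke at J2  (J2 flow already set via bond 6)
#2 stroke at J2  (J2 flow already set via bond 6)
#4 stroke at J3  (only one effort-in slot at J3)
#0 stroke at TF1  (through TF1, causality passes straight; one stroke at TF1)
#3 stroke at J1  (common-f at J1 fixed by 0)

1  (I1 all integral)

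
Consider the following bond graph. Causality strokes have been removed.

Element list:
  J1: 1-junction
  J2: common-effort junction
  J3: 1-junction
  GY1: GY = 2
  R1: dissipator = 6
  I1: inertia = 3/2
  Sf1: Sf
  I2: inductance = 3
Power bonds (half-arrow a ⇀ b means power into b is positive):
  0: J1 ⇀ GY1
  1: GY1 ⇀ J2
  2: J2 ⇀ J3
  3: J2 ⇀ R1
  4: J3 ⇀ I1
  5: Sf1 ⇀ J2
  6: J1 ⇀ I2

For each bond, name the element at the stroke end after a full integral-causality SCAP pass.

b5 →Sf1  (source Sf1 imposes f)
b4 →I1  (I1 integral (f out))
b2 →J3  (1-jn J3 has f-setter on 4)
b6 →I2  (prefer integral on I2)
b0 →J1  (J1 flow already set via bond 6)
b1 →J2  (GY1: gyrator matches bond 0)
b3 →R1  (0-jn J2 has e-setter on 1)

#0 |J1
#1 |J2
#2 |J3
#3 |R1
#4 |I1
#5 |Sf1
#6 |I2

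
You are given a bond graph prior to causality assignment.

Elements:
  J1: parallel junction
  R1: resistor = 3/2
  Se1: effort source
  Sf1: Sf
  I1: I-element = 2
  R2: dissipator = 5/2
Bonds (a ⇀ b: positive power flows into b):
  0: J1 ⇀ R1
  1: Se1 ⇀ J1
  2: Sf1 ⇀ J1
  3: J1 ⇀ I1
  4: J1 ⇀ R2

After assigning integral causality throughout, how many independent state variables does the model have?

1  (I1 all integral)

b1 stroke→J1  (Se1: effort source, stroke at far end)
b2 stroke→Sf1  (source Sf1 imposes f)
b0 stroke→R1  (0-jn J1 has e-setter on 1)
b3 stroke→I1  (J1 effort already set via bond 1)
b4 stroke→R2  (0-jn J1 has e-setter on 1)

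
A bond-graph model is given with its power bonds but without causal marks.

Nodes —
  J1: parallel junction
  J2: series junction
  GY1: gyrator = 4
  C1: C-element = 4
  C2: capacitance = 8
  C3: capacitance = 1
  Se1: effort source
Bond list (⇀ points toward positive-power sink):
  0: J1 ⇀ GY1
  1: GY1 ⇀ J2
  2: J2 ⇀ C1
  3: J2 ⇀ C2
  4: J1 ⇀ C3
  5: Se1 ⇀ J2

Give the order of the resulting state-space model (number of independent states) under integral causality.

3  (C1, C2, C3 all integral)

β5 stroke→J2  (Se1 fixes effort; stroke away)
β2 stroke→J2  (C1: C, integral causality)
β3 stroke→J2  (C2 outputs effort q/C2)
β1 stroke→GY1  (closing 1-jn rule on J2)
β0 stroke→GY1  (GY GY1: same side as bond 1)
β4 stroke→J1  (only one effort-in slot at J1)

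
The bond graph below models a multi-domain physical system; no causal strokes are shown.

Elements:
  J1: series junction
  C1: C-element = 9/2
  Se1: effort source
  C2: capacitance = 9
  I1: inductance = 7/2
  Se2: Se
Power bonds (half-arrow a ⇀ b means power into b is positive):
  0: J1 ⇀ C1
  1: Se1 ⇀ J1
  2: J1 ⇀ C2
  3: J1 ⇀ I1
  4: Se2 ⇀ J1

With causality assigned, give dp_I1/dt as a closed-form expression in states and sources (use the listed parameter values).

dp_I1/dt = E_Se1 + E_Se2 - 2*q_C1/9 - q_C2/9

bond 1 →J1  (Se1 (Se) sets effort on bond)
bond 4 →J1  (Se2 (Se) sets effort on bond)
bond 0 →J1  (prefer integral on C1)
bond 2 →J1  (C2 integral (e out))
bond 3 →I1  (only one flow-in slot at J1)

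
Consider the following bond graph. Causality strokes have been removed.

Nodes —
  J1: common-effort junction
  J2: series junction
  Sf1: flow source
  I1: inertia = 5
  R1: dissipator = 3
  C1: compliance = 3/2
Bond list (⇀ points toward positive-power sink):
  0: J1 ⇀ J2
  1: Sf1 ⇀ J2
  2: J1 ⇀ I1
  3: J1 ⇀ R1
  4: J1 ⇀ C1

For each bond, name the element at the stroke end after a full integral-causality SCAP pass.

#0 |J2
#1 |Sf1
#2 |I1
#3 |R1
#4 |J1

b1 |Sf1  (source Sf1 imposes f)
b0 |J2  (J2: bond 1 brought flow, rest push out)
b2 |I1  (I1: I, integral causality)
b4 |J1  (C1: C, integral causality)
b3 |R1  (0-jn J1 has e-setter on 4)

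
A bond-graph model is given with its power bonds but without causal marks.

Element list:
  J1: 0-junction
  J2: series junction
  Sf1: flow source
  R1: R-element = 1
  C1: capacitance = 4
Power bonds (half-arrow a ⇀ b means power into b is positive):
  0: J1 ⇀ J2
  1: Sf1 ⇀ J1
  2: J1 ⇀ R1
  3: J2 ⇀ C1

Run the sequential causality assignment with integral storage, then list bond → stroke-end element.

β1 →Sf1  (Sf1: flow source, stroke at near end)
β3 →J2  (C1: C, integral causality)
β0 →J1  (J2: last free bond brings flow in)
β2 →R1  (J1 effort already set via bond 0)

b0 |J1
b1 |Sf1
b2 |R1
b3 |J2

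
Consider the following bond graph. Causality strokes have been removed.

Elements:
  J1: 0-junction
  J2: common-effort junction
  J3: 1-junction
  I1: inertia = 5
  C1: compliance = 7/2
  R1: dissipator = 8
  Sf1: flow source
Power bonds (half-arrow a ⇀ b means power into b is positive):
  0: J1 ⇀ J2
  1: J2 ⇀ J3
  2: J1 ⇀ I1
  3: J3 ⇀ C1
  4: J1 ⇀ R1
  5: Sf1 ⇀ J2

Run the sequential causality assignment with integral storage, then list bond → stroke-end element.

#0 →J1
#1 →J2
#2 →I1
#3 →J3
#4 →R1
#5 →Sf1

b5 stroke→Sf1  (Sf1: flow source, stroke at near end)
b2 stroke→I1  (I1 integral (f out))
b3 stroke→J3  (C1 outputs effort q/C1)
b1 stroke→J2  (closing 1-jn rule on J3)
b0 stroke→J1  (J2 effort already set via bond 1)
b4 stroke→R1  (J1 effort already set via bond 0)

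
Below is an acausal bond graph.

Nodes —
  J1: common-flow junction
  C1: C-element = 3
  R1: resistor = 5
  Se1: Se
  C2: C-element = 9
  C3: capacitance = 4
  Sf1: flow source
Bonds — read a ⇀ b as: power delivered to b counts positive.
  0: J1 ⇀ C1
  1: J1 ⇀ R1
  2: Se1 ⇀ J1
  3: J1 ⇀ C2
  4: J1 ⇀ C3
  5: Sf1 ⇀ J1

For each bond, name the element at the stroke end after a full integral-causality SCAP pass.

β2 stroke at J1  (Se1 (Se) sets effort on bond)
β5 stroke at Sf1  (source Sf1 imposes f)
β0 stroke at J1  (J1 flow already set via bond 5)
β1 stroke at J1  (J1 flow already set via bond 5)
β3 stroke at J1  (J1: bond 5 brought flow, rest push out)
β4 stroke at J1  (1-jn J1 has f-setter on 5)

bond 0 stroke→J1
bond 1 stroke→J1
bond 2 stroke→J1
bond 3 stroke→J1
bond 4 stroke→J1
bond 5 stroke→Sf1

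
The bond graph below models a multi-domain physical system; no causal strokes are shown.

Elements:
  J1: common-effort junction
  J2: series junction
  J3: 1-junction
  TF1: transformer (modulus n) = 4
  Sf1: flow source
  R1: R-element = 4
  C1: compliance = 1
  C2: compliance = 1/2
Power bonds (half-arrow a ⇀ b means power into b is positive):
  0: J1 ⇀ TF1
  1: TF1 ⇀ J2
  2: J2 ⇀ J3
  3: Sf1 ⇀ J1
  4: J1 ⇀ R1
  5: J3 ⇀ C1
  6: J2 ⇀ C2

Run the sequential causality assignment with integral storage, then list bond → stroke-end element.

bond 3 stroke→Sf1  (Sf1 (Sf) sets flow on bond)
bond 5 stroke→J3  (C1 outputs effort q/C1)
bond 2 stroke→J2  (only one flow-in slot at J3)
bond 6 stroke→J2  (prefer integral on C2)
bond 1 stroke→TF1  (closing 1-jn rule on J2)
bond 0 stroke→J1  (TF TF1: opposite of bond 1)
bond 4 stroke→R1  (J1 effort already set via bond 0)

#0 stroke at J1
#1 stroke at TF1
#2 stroke at J2
#3 stroke at Sf1
#4 stroke at R1
#5 stroke at J3
#6 stroke at J2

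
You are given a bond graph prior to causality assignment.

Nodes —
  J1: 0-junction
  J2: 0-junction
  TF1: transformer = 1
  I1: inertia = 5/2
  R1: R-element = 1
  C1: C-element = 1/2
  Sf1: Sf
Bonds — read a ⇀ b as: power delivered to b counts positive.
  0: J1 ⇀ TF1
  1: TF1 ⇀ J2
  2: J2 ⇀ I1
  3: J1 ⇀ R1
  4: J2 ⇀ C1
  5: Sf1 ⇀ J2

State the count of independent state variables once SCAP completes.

2  (C1, I1 all integral)

b5 stroke at Sf1  (source Sf1 imposes f)
b2 stroke at I1  (I1 integral (f out))
b4 stroke at J2  (prefer integral on C1)
b1 stroke at TF1  (J2 effort already set via bond 4)
b0 stroke at J1  (TF TF1: opposite of bond 1)
b3 stroke at R1  (0-jn J1 has e-setter on 0)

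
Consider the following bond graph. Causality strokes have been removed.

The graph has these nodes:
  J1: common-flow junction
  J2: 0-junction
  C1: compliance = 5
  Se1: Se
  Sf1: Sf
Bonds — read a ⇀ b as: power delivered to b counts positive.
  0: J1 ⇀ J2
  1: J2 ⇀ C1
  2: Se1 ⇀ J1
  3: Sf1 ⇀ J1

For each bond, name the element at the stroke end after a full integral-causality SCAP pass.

b2 stroke at J1  (Se1 (Se) sets effort on bond)
b3 stroke at Sf1  (Sf1 fixes flow; stroke at Sf1)
b0 stroke at J1  (common-f at J1 fixed by 3)
b1 stroke at J2  (closing 0-jn rule on J2)

#0 |J1
#1 |J2
#2 |J1
#3 |Sf1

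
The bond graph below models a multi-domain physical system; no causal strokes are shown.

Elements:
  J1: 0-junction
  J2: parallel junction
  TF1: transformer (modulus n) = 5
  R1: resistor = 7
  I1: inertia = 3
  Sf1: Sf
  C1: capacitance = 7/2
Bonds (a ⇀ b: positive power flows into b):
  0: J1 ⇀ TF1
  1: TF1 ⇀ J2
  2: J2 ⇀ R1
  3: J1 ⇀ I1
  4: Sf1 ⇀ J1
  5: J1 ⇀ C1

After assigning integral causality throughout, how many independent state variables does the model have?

β4 stroke→Sf1  (Sf1: flow source, stroke at near end)
β3 stroke→I1  (I1 outputs flow p/I1)
β5 stroke→J1  (C1: C, integral causality)
β0 stroke→TF1  (J1: bond 5 brought effort, rest push out)
β1 stroke→J2  (through TF1, causality passes straight; one stroke at TF1)
β2 stroke→R1  (J2 effort already set via bond 1)

2  (C1, I1 all integral)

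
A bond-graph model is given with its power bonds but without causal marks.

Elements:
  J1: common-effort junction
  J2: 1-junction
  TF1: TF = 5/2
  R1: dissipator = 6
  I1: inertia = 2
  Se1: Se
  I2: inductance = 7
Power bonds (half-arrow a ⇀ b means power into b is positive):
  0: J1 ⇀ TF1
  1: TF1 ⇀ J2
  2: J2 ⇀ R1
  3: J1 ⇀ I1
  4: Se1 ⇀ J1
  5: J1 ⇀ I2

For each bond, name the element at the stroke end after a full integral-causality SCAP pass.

b4 stroke→J1  (source Se1 imposes e)
b0 stroke→TF1  (J1 effort already set via bond 4)
b3 stroke→I1  (0-jn J1 has e-setter on 4)
b5 stroke→I2  (J1: bond 4 brought effort, rest push out)
b1 stroke→J2  (TF1 one-in-one-out from 0)
b2 stroke→R1  (closing 1-jn rule on J2)

b0 stroke→TF1
b1 stroke→J2
b2 stroke→R1
b3 stroke→I1
b4 stroke→J1
b5 stroke→I2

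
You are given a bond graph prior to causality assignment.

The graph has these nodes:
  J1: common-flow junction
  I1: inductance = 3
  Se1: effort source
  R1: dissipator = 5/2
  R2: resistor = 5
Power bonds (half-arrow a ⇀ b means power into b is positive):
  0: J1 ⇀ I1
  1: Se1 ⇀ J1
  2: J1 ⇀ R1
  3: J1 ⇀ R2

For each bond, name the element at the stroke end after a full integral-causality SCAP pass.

β0 stroke→I1
β1 stroke→J1
β2 stroke→J1
β3 stroke→J1

#1 stroke at J1  (source Se1 imposes e)
#0 stroke at I1  (I1 integral (f out))
#2 stroke at J1  (J1 flow already set via bond 0)
#3 stroke at J1  (J1 flow already set via bond 0)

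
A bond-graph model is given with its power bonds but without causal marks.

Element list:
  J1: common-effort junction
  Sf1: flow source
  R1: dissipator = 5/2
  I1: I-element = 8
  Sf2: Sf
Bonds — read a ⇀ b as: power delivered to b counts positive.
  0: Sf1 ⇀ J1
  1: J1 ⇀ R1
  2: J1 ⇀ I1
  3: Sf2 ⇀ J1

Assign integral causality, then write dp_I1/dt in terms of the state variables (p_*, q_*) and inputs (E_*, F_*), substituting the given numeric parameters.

bond 0 stroke at Sf1  (Sf1 fixes flow; stroke at Sf1)
bond 3 stroke at Sf2  (Sf2: flow source, stroke at near end)
bond 2 stroke at I1  (I1 outputs flow p/I1)
bond 1 stroke at J1  (J1 needs exactly one e-in)

dp_I1/dt = 5*F_Sf1/2 + 5*F_Sf2/2 - 5*p_I1/16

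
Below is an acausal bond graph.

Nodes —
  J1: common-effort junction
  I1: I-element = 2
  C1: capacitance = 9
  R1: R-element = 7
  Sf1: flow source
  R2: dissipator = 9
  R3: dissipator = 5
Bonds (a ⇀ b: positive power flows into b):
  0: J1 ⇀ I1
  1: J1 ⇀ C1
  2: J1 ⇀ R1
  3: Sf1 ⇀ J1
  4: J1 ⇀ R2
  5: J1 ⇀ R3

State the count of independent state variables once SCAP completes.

#3 stroke at Sf1  (Sf1 fixes flow; stroke at Sf1)
#0 stroke at I1  (I1: I, integral causality)
#1 stroke at J1  (C1 integral (e out))
#2 stroke at R1  (common-e at J1 fixed by 1)
#4 stroke at R2  (0-jn J1 has e-setter on 1)
#5 stroke at R3  (J1: bond 1 brought effort, rest push out)

2  (C1, I1 all integral)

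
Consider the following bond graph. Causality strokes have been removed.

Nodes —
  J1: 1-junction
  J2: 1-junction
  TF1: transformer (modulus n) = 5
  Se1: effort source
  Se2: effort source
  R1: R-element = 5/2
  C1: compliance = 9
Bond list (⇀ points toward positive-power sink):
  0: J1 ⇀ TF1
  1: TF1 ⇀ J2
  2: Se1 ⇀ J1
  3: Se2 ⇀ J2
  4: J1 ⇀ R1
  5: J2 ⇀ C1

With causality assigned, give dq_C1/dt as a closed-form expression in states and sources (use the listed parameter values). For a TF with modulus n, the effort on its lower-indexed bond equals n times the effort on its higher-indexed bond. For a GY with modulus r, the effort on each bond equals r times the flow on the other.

β2 →J1  (source Se1 imposes e)
β3 →J2  (Se2 (Se) sets effort on bond)
β5 →J2  (C1 integral (e out))
β1 →TF1  (only one flow-in slot at J2)
β0 →J1  (TF TF1: opposite of bond 1)
β4 →R1  (J1: last free bond brings flow in)

dq_C1/dt = 2*E_Se1 + 10*E_Se2 - 10*q_C1/9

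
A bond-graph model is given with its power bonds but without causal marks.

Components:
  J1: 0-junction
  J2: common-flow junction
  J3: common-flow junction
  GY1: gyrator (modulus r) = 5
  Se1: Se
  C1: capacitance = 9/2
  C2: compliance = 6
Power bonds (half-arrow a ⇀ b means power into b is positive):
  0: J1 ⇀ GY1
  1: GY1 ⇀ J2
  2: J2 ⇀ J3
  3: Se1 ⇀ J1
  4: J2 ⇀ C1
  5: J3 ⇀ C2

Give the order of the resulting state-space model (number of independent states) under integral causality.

2  (C1, C2 all integral)

bond 3 →J1  (Se1 (Se) sets effort on bond)
bond 0 →GY1  (J1 effort already set via bond 3)
bond 1 →GY1  (through GY1, causality inverts; strokes same side of GY1)
bond 2 →J2  (J2 flow already set via bond 1)
bond 4 →J2  (J2 flow already set via bond 1)
bond 5 →J3  (1-jn J3 has f-setter on 2)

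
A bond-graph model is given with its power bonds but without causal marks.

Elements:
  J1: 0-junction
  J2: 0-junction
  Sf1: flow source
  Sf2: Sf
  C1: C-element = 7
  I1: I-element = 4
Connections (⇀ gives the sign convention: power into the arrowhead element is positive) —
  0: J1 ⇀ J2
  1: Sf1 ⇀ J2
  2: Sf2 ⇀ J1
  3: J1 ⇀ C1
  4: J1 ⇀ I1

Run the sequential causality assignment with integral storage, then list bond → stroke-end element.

β0 |J2
β1 |Sf1
β2 |Sf2
β3 |J1
β4 |I1

#1 stroke at Sf1  (Sf1 fixes flow; stroke at Sf1)
#2 stroke at Sf2  (Sf2 fixes flow; stroke at Sf2)
#0 stroke at J2  (J2: last free bond brings effort in)
#3 stroke at J1  (C1 integral (e out))
#4 stroke at I1  (0-jn J1 has e-setter on 3)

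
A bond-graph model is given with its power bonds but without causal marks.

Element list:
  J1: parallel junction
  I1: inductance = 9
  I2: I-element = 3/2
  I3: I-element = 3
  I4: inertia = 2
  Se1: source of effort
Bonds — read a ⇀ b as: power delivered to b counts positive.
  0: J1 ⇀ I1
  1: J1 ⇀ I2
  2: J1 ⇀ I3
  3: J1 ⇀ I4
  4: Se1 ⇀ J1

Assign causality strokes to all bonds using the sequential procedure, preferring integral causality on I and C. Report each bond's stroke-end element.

β4 →J1  (Se1: effort source, stroke at far end)
β0 →I1  (J1 effort already set via bond 4)
β1 →I2  (J1: bond 4 brought effort, rest push out)
β2 →I3  (common-e at J1 fixed by 4)
β3 →I4  (0-jn J1 has e-setter on 4)

bond 0 stroke→I1
bond 1 stroke→I2
bond 2 stroke→I3
bond 3 stroke→I4
bond 4 stroke→J1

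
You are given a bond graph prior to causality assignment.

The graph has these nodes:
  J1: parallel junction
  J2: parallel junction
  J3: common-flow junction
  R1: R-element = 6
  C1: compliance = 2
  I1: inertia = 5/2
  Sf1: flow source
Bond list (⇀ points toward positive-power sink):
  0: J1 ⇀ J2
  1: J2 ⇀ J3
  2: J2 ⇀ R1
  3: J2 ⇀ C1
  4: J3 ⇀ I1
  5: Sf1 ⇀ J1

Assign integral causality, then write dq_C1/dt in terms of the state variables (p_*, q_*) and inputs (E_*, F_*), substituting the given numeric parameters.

dq_C1/dt = F_Sf1 - 2*p_I1/5 - q_C1/12

b5 |Sf1  (source Sf1 imposes f)
b0 |J1  (only one effort-in slot at J1)
b3 |J2  (prefer integral on C1)
b1 |J3  (common-e at J2 fixed by 3)
b2 |R1  (J2 effort already set via bond 3)
b4 |I1  (closing 1-jn rule on J3)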